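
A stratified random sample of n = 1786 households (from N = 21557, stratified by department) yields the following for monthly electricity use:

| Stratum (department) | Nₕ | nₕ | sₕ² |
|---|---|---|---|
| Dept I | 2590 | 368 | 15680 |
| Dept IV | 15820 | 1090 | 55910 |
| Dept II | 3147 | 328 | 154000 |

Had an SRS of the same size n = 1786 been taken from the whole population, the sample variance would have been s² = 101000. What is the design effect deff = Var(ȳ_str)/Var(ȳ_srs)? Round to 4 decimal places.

Var(ȳ_str) = Σ Wₕ²(1−fₕ)sₕ²/nₕ with Wₕ = Nₕ/21557:
  Dept I: (2590/21557)²·(1−368/2590)·15680/368 = 0.52767366
  Dept IV: (15820/21557)²·(1−1090/15820)·55910/1090 = 25.721458
  Dept II: (3147/21557)²·(1−328/3147)·154000/328 = 8.9631786
  → Var(ȳ_str) = 35.21231.
Var(ȳ_srs) = (1 − 1786/21557)·101000/1786 = 51.865699.
deff = 35.21231 / 51.865699 = 0.6789.

0.6789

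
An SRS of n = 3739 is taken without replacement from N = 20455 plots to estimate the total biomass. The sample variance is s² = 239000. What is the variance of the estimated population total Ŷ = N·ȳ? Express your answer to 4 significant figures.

2.186 × 10^10

Var(Ŷ) = N²·Var(ȳ) = N²·(1 − n/N)·s²/n.
f = 3739/20455 = 0.18279149; Var(ȳ) = 0.81720851·239000/3739 = 52.23665.
Var(Ŷ) = 20455² · 52.23665 = 2.1856181 × 10^10.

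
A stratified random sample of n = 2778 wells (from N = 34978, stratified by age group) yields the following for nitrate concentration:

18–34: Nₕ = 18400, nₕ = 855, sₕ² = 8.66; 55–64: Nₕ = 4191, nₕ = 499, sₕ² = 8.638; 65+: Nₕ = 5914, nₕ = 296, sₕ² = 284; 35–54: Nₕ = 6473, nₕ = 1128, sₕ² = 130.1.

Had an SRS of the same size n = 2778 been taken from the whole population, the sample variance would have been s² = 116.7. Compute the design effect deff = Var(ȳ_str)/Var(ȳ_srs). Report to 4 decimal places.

0.8329

Var(ȳ_str) = Σ Wₕ²(1−fₕ)sₕ²/nₕ with Wₕ = Nₕ/34978:
  18–34: (18400/34978)²·(1−855/18400)·8.66/855 = 0.0026725942
  55–64: (4191/34978)²·(1−499/4191)·8.638/499 = 2.1892838 × 10^-4
  65+: (5914/34978)²·(1−296/5914)·284/296 = 0.02605552
  35–54: (6473/34978)²·(1−1128/6473)·130.1/1128 = 0.0032616065
  → Var(ȳ_str) = 0.032208649.
Var(ȳ_srs) = (1 − 2778/34978)·116.7/2778 = 0.038672256.
deff = 0.032208649 / 0.038672256 = 0.8329.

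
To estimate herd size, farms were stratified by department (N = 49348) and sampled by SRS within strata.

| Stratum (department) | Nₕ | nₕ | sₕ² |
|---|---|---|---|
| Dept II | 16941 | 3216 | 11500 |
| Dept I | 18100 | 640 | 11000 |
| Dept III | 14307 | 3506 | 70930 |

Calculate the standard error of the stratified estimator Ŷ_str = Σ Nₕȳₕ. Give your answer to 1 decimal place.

Var(Ŷ_str) = Σₕ Nₕ²(1 − fₕ)sₕ²/nₕ.
Dept II: 16941²·(1 − 3216/16941)·11500/3216 = 8.3144437 × 10^8.
Dept I: 18100²·(1 − 640/18100)·11000/640 = 5.4316969 × 10^9.
Dept III: 14307²·(1 − 3506/14307)·70930/3506 = 3.1262996 × 10^9.
Sum = 9.3894409 × 10^9.
SE = √(9.3894409 × 10^9) = 96899.1.

96899.1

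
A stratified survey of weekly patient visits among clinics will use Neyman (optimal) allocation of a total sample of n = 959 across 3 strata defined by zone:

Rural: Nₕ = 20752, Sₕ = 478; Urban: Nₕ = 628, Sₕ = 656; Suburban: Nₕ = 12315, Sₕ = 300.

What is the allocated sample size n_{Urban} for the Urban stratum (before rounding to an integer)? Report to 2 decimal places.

Neyman allocation: nₕ = n·NₕSₕ / Σⱼ NⱼSⱼ.
Σ NⱼSⱼ = 20752·478 + 628·656 + 12315·300 = 1.4025924 × 10^7.
n_{Urban} = 959·628·656 / (1.4025924 × 10^7) = 28.17.

28.17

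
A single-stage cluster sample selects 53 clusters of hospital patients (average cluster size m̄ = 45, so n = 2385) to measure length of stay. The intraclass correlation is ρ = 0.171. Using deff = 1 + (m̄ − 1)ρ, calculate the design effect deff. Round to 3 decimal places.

deff = 1 + (45 − 1)·0.171 = 1 + 7.524 = 8.524.

8.524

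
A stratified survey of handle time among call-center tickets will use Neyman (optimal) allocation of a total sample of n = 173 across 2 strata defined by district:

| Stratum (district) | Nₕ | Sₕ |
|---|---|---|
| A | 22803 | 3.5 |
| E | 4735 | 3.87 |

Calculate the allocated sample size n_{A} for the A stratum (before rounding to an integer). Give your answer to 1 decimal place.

Neyman allocation: nₕ = n·NₕSₕ / Σⱼ NⱼSⱼ.
Σ NⱼSⱼ = 22803·3.5 + 4735·3.87 = 98134.95.
n_{A} = 173·22803·3.5 / 98134.95 = 140.7.

140.7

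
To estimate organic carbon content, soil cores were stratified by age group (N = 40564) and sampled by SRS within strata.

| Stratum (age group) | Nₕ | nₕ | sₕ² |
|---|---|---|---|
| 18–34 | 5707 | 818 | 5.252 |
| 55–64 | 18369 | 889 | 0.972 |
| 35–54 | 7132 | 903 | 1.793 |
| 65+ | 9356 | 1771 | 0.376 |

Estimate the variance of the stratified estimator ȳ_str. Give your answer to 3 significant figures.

3.85 × 10^-4

Var(ȳ_str) = Σₕ Wₕ²(1 − fₕ)sₕ²/nₕ with Wₕ = Nₕ/N, N = 40564.
18–34: Wₕ = 0.14069125; term = 0.14069125²·(1 − 0.14333275)·5.252/818 = 1.0887239 × 10^-4.
55–64: Wₕ = 0.45283996; term = 0.45283996²·(1 − 0.04839676)·0.972/889 = 2.1335847 × 10^-4.
35–54: Wₕ = 0.17582092; term = 0.17582092²·(1 − 0.12661245)·1.793/903 = 5.3609364 × 10^-5.
65+: Wₕ = 0.23064787; term = 0.23064787²·(1 − 0.18929029)·0.376/1771 = 9.1565851 × 10^-6.
Sum = 3.8499681 × 10^-4.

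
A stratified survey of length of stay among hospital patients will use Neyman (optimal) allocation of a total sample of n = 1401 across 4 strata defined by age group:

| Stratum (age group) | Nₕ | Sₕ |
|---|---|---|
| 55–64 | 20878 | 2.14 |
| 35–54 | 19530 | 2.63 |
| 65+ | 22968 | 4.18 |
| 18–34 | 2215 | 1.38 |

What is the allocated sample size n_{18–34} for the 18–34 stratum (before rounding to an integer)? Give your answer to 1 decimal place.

21.9

Neyman allocation: nₕ = n·NₕSₕ / Σⱼ NⱼSⱼ.
Σ NⱼSⱼ = 20878·2.14 + 19530·2.63 + 22968·4.18 + 2215·1.38 = 195105.76.
n_{18–34} = 1401·2215·1.38 / 195105.76 = 21.9.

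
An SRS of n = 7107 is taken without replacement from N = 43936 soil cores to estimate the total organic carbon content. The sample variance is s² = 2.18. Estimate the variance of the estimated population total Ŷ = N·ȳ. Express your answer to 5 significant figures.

496340

Var(Ŷ) = N²·Var(ȳ) = N²·(1 − n/N)·s²/n.
f = 7107/43936 = 0.16175801; Var(ȳ) = 0.83824199·2.18/7107 = 2.5712221 × 10^-4.
Var(Ŷ) = 43936² · (2.5712221 × 10^-4) = 496341.54.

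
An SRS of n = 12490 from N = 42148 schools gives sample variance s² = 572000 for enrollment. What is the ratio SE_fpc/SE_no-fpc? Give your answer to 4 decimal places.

0.8388

f = n/N = 12490/42148 = 0.29633672.
SE_no-fpc = √(s²/n) = 6.7673213; SE_fpc = √((1−f)s²/n) = 5.6767431.
Ratio = √(1−f) = 0.83884640.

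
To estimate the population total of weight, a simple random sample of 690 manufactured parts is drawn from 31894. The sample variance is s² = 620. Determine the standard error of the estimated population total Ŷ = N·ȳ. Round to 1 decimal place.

29904.1

Var(Ŷ) = N²·Var(ȳ) = N²·(1 − n/N)·s²/n.
f = 690/31894 = 0.02163416; Var(ȳ) = 0.97836584·620/690 = 0.87911133.
Var(Ŷ) = 31894² · 0.87911133 = 8.9425599 × 10^8.
SE(Ŷ) = √(8.9425599 × 10^8) = 29904.1.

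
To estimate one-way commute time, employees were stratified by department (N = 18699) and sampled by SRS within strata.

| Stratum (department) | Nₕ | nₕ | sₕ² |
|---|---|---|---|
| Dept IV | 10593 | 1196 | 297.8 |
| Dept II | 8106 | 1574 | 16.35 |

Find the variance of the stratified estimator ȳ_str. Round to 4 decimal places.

Var(ȳ_str) = Σₕ Wₕ²(1 − fₕ)sₕ²/nₕ with Wₕ = Nₕ/N, N = 18699.
Dept IV: Wₕ = 0.56650088; term = 0.56650088²·(1 − 0.11290475)·297.8/1196 = 0.070886731.
Dept II: Wₕ = 0.43349912; term = 0.43349912²·(1 − 0.19417715)·16.35/1574 = 0.0015730012.
Sum = 0.072459732.

0.0725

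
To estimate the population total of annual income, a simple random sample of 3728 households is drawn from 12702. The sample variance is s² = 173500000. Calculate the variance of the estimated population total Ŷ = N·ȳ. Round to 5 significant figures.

5.3050 × 10^12

Var(Ŷ) = N²·Var(ȳ) = N²·(1 − n/N)·s²/n.
f = 3728/12702 = 0.29349709; Var(ȳ) = 0.70650291·173500000/3728 = 32880.433.
Var(Ŷ) = 12702² · 32880.433 = 5.3049555 × 10^12.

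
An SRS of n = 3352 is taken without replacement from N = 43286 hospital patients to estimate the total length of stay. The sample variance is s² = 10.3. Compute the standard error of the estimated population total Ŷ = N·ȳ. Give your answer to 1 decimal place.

Var(Ŷ) = N²·Var(ȳ) = N²·(1 − n/N)·s²/n.
f = 3352/43286 = 0.07743843; Var(ȳ) = 0.92256157·10.3/3352 = 0.0028348401.
Var(Ŷ) = 43286² · 0.0028348401 = 5.311577 × 10^6.
SE(Ŷ) = √(5.311577 × 10^6) = 2304.7.

2304.7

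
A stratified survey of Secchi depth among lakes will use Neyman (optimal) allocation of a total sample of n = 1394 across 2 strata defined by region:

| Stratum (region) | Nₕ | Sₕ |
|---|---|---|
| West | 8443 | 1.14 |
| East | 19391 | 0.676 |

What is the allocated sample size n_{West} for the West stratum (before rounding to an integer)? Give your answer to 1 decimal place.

590.2

Neyman allocation: nₕ = n·NₕSₕ / Σⱼ NⱼSⱼ.
Σ NⱼSⱼ = 8443·1.14 + 19391·0.676 = 22733.336.
n_{West} = 1394·8443·1.14 / 22733.336 = 590.2.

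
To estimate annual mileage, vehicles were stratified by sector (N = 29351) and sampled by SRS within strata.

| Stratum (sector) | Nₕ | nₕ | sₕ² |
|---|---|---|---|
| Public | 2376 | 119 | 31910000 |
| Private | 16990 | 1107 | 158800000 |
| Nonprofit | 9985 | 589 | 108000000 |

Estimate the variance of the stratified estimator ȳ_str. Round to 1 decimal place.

66572.9

Var(ȳ_str) = Σₕ Wₕ²(1 − fₕ)sₕ²/nₕ with Wₕ = Nₕ/N, N = 29351.
Public: Wₕ = 0.08095125; term = 0.08095125²·(1 − 0.05008418)·31910000/119 = 1669.2141.
Private: Wₕ = 0.57885592; term = 0.57885592²·(1 − 0.06515597)·158800000/1107 = 44934.818.
Nonprofit: Wₕ = 0.34019284; term = 0.34019284²·(1 − 0.05898848)·108000000/589 = 19968.881.
Sum = 66572.913.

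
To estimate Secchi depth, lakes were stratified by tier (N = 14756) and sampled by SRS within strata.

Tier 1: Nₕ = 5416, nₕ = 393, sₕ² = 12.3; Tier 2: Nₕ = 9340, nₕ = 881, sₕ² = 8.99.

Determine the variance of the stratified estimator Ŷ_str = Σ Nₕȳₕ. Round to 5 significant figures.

Var(Ŷ_str) = Σₕ Nₕ²(1 − fₕ)sₕ²/nₕ.
Tier 1: 5416²·(1 − 393/5416)·12.3/393 = 851440.68.
Tier 2: 9340²·(1 − 881/9340)·8.99/881 = 806212.79.
Sum = 1.6576535 × 10^6.

1.6577 × 10^6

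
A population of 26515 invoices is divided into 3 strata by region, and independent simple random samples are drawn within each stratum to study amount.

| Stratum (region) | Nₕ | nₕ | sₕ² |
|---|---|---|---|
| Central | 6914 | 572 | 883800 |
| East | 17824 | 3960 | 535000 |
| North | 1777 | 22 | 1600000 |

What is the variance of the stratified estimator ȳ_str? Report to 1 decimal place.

Var(ȳ_str) = Σₕ Wₕ²(1 − fₕ)sₕ²/nₕ with Wₕ = Nₕ/N, N = 26515.
Central: Wₕ = 0.26075806; term = 0.26075806²·(1 − 0.08273069)·883800/572 = 96.367439.
East: Wₕ = 0.67222327; term = 0.67222327²·(1 − 0.22217235)·535000/3960 = 47.486379.
North: Wₕ = 0.06701867; term = 0.06701867²·(1 − 0.01238042)·1600000/22 = 322.61057.
Sum = 466.46439.

466.5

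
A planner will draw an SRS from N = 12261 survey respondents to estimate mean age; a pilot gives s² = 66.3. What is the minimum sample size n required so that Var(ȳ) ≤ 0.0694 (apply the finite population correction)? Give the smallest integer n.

Without fpc, n₀ = s²/D = 66.3/0.0694 = 955.3314.
With fpc, (1 − n/N)·s²/n ≤ D requires n ≥ n₀/(1 + n₀/N) = 955.3314/(1 + 955.3314/12261) = 886.2761.
Rounding up, n = 887.

887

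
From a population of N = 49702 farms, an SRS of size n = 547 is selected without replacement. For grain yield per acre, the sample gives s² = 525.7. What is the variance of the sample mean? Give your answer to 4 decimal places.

Under SRS without replacement, Var(ȳ) = (1 − f)·s²/n with f = n/N = 547/49702 = 0.01100559.
Var(ȳ) = (1 − 0.01100559)·525.7/547 = 0.98899441·0.96106033 = 0.95048329.

0.9505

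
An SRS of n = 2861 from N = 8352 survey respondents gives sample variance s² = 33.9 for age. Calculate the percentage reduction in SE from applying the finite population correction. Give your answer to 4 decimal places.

f = n/N = 2861/8352 = 0.34255268.
SE_no-fpc = √(s²/n) = 0.10885313; SE_fpc = √((1−f)s²/n) = 0.088261519.
Ratio = √(1−f) = 0.81083125. Reduction = 100·(1 − 0.81083125) = 18.9169%.

18.9169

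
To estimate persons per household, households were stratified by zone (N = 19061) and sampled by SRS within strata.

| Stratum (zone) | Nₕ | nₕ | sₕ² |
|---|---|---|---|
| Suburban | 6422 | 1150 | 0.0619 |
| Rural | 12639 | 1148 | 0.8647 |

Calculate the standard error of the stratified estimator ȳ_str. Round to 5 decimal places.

Var(ȳ_str) = Σₕ Wₕ²(1 − fₕ)sₕ²/nₕ with Wₕ = Nₕ/N, N = 19061.
Suburban: Wₕ = 0.33691831; term = 0.33691831²·(1 − 0.17907194)·0.0619/1150 = 5.0158801 × 10^-6.
Rural: Wₕ = 0.66308169; term = 0.66308169²·(1 − 0.09082997)·0.8647/1148 = 3.0109445 × 10^-4.
Sum = 3.0611033 × 10^-4.
SE = √(3.0611033 × 10^-4) = 0.01750.

0.01750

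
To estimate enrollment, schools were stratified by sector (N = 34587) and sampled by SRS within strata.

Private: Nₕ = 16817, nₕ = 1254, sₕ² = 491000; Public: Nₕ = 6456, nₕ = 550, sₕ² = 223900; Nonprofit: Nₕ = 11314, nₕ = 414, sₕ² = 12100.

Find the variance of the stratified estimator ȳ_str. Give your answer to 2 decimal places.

101.65

Var(ȳ_str) = Σₕ Wₕ²(1 − fₕ)sₕ²/nₕ with Wₕ = Nₕ/N, N = 34587.
Private: Wₕ = 0.48622315; term = 0.48622315²·(1 − 0.07456740)·491000/1254 = 85.664327.
Public: Wₕ = 0.18665973; term = 0.18665973²·(1 − 0.08519207)·223900/550 = 12.975455.
Nonprofit: Wₕ = 0.32711712; term = 0.32711712²·(1 − 0.03659183)·12100/414 = 3.0130193.
Sum = 101.6528.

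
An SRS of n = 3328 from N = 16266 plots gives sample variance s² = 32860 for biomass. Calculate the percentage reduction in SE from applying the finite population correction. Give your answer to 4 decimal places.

10.8147

f = n/N = 3328/16266 = 0.20459855.
SE_no-fpc = √(s²/n) = 3.14226; SE_fpc = √((1−f)s²/n) = 2.8024335.
Ratio = √(1−f) = 0.89185282. Reduction = 100·(1 − 0.89185282) = 10.8147%.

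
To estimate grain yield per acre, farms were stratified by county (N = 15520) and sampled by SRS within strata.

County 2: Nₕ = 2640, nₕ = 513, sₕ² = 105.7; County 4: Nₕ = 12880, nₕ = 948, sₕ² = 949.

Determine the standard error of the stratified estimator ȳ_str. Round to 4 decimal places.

0.8022

Var(ȳ_str) = Σₕ Wₕ²(1 − fₕ)sₕ²/nₕ with Wₕ = Nₕ/N, N = 15520.
County 2: Wₕ = 0.17010309; term = 0.17010309²·(1 − 0.19431818)·105.7/513 = 0.0048033652.
County 4: Wₕ = 0.82989691; term = 0.82989691²·(1 − 0.07360248)·949/948 = 0.63870975.
Sum = 0.64351312.
SE = √(0.64351312) = 0.8022.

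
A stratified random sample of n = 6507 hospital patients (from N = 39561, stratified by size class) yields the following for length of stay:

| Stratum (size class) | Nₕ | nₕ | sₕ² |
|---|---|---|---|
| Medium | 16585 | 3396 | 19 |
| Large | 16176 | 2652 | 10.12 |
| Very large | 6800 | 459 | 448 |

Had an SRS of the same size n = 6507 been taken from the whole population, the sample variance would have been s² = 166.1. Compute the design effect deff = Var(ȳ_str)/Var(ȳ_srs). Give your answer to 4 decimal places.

1.3225

Var(ȳ_str) = Σ Wₕ²(1−fₕ)sₕ²/nₕ with Wₕ = Nₕ/39561:
  Medium: (16585/39561)²·(1−3396/16585)·19/3396 = 7.8194956 × 10^-4
  Large: (16176/39561)²·(1−2652/16176)·10.12/2652 = 5.3339479 × 10^-4
  Very large: (6800/39561)²·(1−459/6800)·448/459 = 0.026890413
  → Var(ȳ_str) = 0.028205757.
Var(ȳ_srs) = (1 − 6507/39561)·166.1/6507 = 0.021327777.
deff = 0.028205757 / 0.021327777 = 1.3225.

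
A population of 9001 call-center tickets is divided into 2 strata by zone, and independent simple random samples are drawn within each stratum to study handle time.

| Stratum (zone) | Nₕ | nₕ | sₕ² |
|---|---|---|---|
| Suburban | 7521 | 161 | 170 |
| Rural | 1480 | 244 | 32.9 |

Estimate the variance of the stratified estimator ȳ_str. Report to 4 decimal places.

0.7245

Var(ȳ_str) = Σₕ Wₕ²(1 − fₕ)sₕ²/nₕ with Wₕ = Nₕ/N, N = 9001.
Suburban: Wₕ = 0.83557383; term = 0.83557383²·(1 − 0.02140673)·170/161 = 0.72143121.
Rural: Wₕ = 0.16442617; term = 0.16442617²·(1 − 0.16486486)·32.9/244 = 0.0030444212.
Sum = 0.72447563.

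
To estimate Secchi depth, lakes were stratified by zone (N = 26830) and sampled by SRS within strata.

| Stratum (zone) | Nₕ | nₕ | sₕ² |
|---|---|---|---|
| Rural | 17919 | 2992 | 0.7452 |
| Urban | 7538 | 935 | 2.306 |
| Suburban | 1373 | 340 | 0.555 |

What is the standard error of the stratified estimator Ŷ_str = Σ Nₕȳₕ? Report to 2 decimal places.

437.83

Var(Ŷ_str) = Σₕ Nₕ²(1 − fₕ)sₕ²/nₕ.
Rural: 17919²·(1 − 2992/17919)·0.7452/2992 = 66618.916.
Urban: 7538²·(1 − 935/7538)·2.306/935 = 122756.68.
Suburban: 1373²·(1 − 340/1373)·0.555/340 = 2315.1809.
Sum = 191690.78.
SE = √(191690.78) = 437.83.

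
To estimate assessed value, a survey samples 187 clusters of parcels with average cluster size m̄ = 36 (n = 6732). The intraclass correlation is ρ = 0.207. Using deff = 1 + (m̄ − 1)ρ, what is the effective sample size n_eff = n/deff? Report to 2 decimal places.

816.49

deff = 1 + (36 − 1)·0.207 = 1 + 7.245 = 8.245.
n_eff = 6732 / 8.245 = 816.49.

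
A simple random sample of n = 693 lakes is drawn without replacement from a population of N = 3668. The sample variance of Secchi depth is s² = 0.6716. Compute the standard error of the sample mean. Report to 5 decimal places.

Under SRS without replacement, Var(ȳ) = (1 − f)·s²/n with f = n/N = 693/3668 = 0.18893130.
Var(ȳ) = (1 − 0.18893130)·0.6716/693 = 0.81106870·9.6911977 × 10^-4 = 7.8602271 × 10^-4.
SE(ȳ) = √(7.8602271 × 10^-4) = 0.02804.

0.02804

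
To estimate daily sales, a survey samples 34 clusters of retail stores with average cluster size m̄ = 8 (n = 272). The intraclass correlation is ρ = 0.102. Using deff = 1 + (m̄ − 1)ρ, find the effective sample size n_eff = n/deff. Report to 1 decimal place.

158.7

deff = 1 + (8 − 1)·0.102 = 1 + 0.714 = 1.714.
n_eff = 272 / 1.714 = 158.7.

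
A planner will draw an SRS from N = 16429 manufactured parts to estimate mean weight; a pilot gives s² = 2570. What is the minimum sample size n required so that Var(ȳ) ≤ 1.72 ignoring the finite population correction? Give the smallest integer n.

Without fpc, n₀ = s²/D = 2570/1.72 = 1494.1860.
Rounding up, n = 1495.

1495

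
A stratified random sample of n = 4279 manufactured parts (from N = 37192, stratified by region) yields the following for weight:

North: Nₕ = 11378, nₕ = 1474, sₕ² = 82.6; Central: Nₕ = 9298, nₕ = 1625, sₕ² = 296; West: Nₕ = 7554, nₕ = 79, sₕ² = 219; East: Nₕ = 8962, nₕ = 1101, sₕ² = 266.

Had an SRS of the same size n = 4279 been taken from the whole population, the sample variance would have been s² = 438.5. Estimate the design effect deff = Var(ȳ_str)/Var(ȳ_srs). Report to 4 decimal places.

1.5375

Var(ȳ_str) = Σ Wₕ²(1−fₕ)sₕ²/nₕ with Wₕ = Nₕ/37192:
  North: (11378/37192)²·(1−1474/11378)·82.6/1474 = 0.0045652026
  Central: (9298/37192)²·(1−1625/9298)·296/1625 = 0.0093949402
  West: (7554/37192)²·(1−79/7554)·219/79 = 0.11316344
  East: (8962/37192)²·(1−1101/8962)·266/1101 = 0.012304897
  → Var(ȳ_str) = 0.13942848.
Var(ȳ_srs) = (1 − 4279/37192)·438.5/4279 = 0.090687044.
deff = 0.13942848 / 0.090687044 = 1.5375.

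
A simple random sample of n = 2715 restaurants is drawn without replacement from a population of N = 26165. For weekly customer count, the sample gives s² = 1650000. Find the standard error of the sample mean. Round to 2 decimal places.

Under SRS without replacement, Var(ȳ) = (1 − f)·s²/n with f = n/N = 2715/26165 = 0.10376457.
Var(ȳ) = (1 − 0.10376457)·1650000/2715 = 0.89623543·607.73481 = 544.67347.
SE(ȳ) = √(544.67347) = 23.34.

23.34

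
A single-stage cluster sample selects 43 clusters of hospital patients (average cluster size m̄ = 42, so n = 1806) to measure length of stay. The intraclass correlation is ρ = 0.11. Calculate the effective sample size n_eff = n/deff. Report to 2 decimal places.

deff = 1 + (42 − 1)·0.11 = 1 + 4.51 = 5.51.
n_eff = 1806 / 5.51 = 327.77.

327.77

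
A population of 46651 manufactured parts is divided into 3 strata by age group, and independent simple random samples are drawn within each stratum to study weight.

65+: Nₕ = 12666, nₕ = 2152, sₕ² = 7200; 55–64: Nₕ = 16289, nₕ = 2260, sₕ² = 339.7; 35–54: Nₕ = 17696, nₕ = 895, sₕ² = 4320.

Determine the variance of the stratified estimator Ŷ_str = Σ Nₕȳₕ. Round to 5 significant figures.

Var(Ŷ_str) = Σₕ Nₕ²(1 − fₕ)sₕ²/nₕ.
65+: 12666²·(1 − 2152/12666)·7200/2152 = 4.4555127 × 10^8.
55–64: 16289²·(1 − 2260/16289)·339.7/2260 = 3.4348537 × 10^7.
35–54: 17696²·(1 − 895/17696)·4320/895 = 1.435063 × 10^9.
Sum = 1.9149628 × 10^9.

1.9150 × 10^9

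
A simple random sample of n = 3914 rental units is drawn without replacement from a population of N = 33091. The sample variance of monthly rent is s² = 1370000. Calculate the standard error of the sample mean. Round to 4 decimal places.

Under SRS without replacement, Var(ȳ) = (1 − f)·s²/n with f = n/N = 3914/33091 = 0.11827989.
Var(ȳ) = (1 − 0.11827989)·1370000/3914 = 0.88172011·350.02555 = 308.62456.
SE(ȳ) = √(308.62456) = 17.5677.

17.5677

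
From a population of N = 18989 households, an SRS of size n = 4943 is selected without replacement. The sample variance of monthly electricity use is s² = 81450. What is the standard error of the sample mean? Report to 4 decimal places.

3.4912

Under SRS without replacement, Var(ȳ) = (1 − f)·s²/n with f = n/N = 4943/18989 = 0.26030860.
Var(ȳ) = (1 − 0.26030860)·81450/4943 = 0.73969140·16.477847 = 12.188522.
SE(ȳ) = √(12.188522) = 3.4912.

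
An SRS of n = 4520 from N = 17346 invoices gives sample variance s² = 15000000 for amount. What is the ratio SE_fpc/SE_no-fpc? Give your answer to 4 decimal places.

f = n/N = 4520/17346 = 0.26057881.
SE_no-fpc = √(s²/n) = 57.607153; SE_fpc = √((1−f)s²/n) = 49.536162.
Ratio = √(1−f) = 0.85989604.

0.8599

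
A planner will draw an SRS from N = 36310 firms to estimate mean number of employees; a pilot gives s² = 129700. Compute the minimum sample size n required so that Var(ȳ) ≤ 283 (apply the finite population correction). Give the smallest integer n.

453

Without fpc, n₀ = s²/D = 129700/283 = 458.3039.
With fpc, (1 − n/N)·s²/n ≤ D requires n ≥ n₀/(1 + n₀/N) = 458.3039/(1 + 458.3039/36310) = 452.5913.
Rounding up, n = 453.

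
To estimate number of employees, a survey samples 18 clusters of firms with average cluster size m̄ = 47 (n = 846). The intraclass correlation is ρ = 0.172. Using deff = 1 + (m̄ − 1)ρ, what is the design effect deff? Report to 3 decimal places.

8.912

deff = 1 + (47 − 1)·0.172 = 1 + 7.912 = 8.912.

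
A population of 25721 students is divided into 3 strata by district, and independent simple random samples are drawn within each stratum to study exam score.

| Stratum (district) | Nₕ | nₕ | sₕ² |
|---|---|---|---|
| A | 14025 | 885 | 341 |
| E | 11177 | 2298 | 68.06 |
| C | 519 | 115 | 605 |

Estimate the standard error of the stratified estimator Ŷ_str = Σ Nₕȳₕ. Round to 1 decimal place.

8663.2

Var(Ŷ_str) = Σₕ Nₕ²(1 − fₕ)sₕ²/nₕ.
A: 14025²·(1 − 885/14025)·341/885 = 7.1008337 × 10^7.
E: 11177²·(1 − 2298/11177)·68.06/2298 = 2.9392141 × 10^6.
C: 519²·(1 − 115/519)·605/115 = 1.1030781 × 10^6.
Sum = 7.5050629 × 10^7.
SE = √(7.5050629 × 10^7) = 8663.2.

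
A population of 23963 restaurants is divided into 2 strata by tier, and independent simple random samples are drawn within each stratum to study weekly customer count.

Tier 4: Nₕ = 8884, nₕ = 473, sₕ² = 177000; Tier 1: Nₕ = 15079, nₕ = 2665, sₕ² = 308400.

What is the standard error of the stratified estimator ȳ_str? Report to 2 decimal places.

9.30

Var(ȳ_str) = Σₕ Wₕ²(1 − fₕ)sₕ²/nₕ with Wₕ = Nₕ/N, N = 23963.
Tier 4: Wₕ = 0.37073822; term = 0.37073822²·(1 − 0.05324178)·177000/473 = 48.695175.
Tier 1: Wₕ = 0.62926178; term = 0.62926178²·(1 − 0.17673586)·308400/2665 = 37.724115.
Sum = 86.41929.
SE = √(86.41929) = 9.30.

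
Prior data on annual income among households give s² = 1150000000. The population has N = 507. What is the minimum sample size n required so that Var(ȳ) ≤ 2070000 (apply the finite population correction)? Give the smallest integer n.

266

Without fpc, n₀ = s²/D = 1150000000/2070000 = 555.5556.
With fpc, (1 − n/N)·s²/n ≤ D requires n ≥ n₀/(1 + n₀/N) = 555.5556/(1 + 555.5556/507) = 265.0842.
Rounding up, n = 266.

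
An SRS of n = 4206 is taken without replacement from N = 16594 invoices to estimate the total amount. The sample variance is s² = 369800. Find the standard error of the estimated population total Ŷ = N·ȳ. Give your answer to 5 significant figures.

134440

Var(Ŷ) = N²·Var(ȳ) = N²·(1 − n/N)·s²/n.
f = 4206/16594 = 0.25346511; Var(ȳ) = 0.74653489·369800/4206 = 65.636853.
Var(Ŷ) = 16594² · 65.636853 = 1.8073819 × 10^10.
SE(Ŷ) = √(1.8073819 × 10^10) = 134440.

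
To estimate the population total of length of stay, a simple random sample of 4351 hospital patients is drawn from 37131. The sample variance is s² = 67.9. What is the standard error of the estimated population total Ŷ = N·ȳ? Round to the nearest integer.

Var(Ŷ) = N²·Var(ȳ) = N²·(1 − n/N)·s²/n.
f = 4351/37131 = 0.11717972; Var(ȳ) = 0.88282028·67.9/4351 = 0.013776947.
Var(Ŷ) = 37131² · 0.013776947 = 1.8994431 × 10^7.
SE(Ŷ) = √(1.8994431 × 10^7) = 4358.

4358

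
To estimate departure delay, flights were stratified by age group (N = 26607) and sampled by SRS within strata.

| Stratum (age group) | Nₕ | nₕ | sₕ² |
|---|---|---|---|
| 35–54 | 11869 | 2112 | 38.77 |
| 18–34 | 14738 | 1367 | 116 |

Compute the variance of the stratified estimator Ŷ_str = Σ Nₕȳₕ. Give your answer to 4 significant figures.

Var(Ŷ_str) = Σₕ Nₕ²(1 − fₕ)sₕ²/nₕ.
35–54: 11869²·(1 − 2112/11869)·38.77/2112 = 2.1258486 × 10^6.
18–34: 14738²·(1 − 1367/14738)·116/1367 = 1.6722142 × 10^7.
Sum = 1.8847991 × 10^7.

1.885 × 10^7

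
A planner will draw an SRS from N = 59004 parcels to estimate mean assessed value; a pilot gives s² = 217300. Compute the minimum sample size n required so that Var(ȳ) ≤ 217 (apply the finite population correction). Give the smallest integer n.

Without fpc, n₀ = s²/D = 217300/217 = 1001.3825.
With fpc, (1 − n/N)·s²/n ≤ D requires n ≥ n₀/(1 + n₀/N) = 1001.3825/(1 + 1001.3825/59004) = 984.6712.
Rounding up, n = 985.

985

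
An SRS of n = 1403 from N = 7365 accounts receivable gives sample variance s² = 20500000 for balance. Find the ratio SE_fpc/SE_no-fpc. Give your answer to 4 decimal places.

f = n/N = 1403/7365 = 0.19049559.
SE_no-fpc = √(s²/n) = 120.87823; SE_fpc = √((1−f)s²/n) = 108.75712.
Ratio = √(1−f) = 0.89972463.

0.8997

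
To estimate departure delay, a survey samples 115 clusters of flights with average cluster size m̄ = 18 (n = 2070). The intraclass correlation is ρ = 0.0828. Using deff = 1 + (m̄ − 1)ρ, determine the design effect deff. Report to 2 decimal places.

deff = 1 + (18 − 1)·0.0828 = 1 + 1.4076 = 2.4076.

2.41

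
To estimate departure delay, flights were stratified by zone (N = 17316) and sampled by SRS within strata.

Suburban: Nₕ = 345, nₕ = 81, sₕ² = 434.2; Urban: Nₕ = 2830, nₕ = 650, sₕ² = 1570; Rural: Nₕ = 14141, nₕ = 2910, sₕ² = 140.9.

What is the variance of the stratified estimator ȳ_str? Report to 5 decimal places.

0.07697

Var(ȳ_str) = Σₕ Wₕ²(1 − fₕ)sₕ²/nₕ with Wₕ = Nₕ/N, N = 17316.
Suburban: Wₕ = 0.01992377; term = 0.01992377²·(1 − 0.23478261)·434.2/81 = 0.0016282934.
Urban: Wₕ = 0.16343266; term = 0.16343266²·(1 − 0.22968198)·1570/650 = 0.049697446.
Rural: Wₕ = 0.81664357; term = 0.81664357²·(1 − 0.20578460)·140.9/2910 = 0.025646104.
Sum = 0.076971843.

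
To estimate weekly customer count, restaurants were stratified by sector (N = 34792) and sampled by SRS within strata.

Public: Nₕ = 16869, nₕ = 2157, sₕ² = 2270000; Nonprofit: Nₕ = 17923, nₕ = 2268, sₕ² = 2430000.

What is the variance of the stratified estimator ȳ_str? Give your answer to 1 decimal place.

Var(ȳ_str) = Σₕ Wₕ²(1 − fₕ)sₕ²/nₕ with Wₕ = Nₕ/N, N = 34792.
Public: Wₕ = 0.48485284; term = 0.48485284²·(1 − 0.12786769)·2270000/2157 = 215.7635.
Nonprofit: Wₕ = 0.51514716; term = 0.51514716²·(1 − 0.12654132)·2430000/2268 = 248.35231.
Sum = 464.11581.

464.1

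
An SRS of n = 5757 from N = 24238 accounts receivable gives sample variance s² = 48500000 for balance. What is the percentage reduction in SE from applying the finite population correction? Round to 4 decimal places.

f = n/N = 5757/24238 = 0.23751960.
SE_no-fpc = √(s²/n) = 91.78522; SE_fpc = √((1−f)s²/n) = 80.146968.
Ratio = √(1−f) = 0.87320124. Reduction = 100·(1 − 0.87320124) = 12.6799%.

12.6799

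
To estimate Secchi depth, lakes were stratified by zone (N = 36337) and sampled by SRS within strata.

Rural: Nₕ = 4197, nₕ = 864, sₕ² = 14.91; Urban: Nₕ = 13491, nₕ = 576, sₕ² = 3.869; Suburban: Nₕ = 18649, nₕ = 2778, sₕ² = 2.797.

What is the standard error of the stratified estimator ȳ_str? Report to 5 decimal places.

0.03598

Var(ȳ_str) = Σₕ Wₕ²(1 − fₕ)sₕ²/nₕ with Wₕ = Nₕ/N, N = 36337.
Rural: Wₕ = 0.11550211; term = 0.11550211²·(1 − 0.20586133)·14.91/864 = 1.8282688 × 10^-4.
Urban: Wₕ = 0.37127446; term = 0.37127446²·(1 − 0.04269513)·3.869/576 = 8.8637329 × 10^-4.
Suburban: Wₕ = 0.51322344; term = 0.51322344²·(1 − 0.14896241)·2.797/2778 = 2.2569499 × 10^-4.
Sum = 0.0012948952.
SE = √(0.0012948952) = 0.03598.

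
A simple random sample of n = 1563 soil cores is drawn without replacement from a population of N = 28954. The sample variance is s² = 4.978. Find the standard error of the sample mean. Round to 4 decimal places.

0.0549

Under SRS without replacement, Var(ȳ) = (1 − f)·s²/n with f = n/N = 1563/28954 = 0.05398218.
Var(ȳ) = (1 − 0.05398218)·4.978/1563 = 0.94601782·0.0031849008 = 0.0030129729.
SE(ȳ) = √(0.0030129729) = 0.0549.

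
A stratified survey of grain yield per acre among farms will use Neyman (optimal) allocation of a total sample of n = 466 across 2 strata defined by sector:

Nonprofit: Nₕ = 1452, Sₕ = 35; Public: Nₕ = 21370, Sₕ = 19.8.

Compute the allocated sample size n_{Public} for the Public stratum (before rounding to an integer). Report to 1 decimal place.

Neyman allocation: nₕ = n·NₕSₕ / Σⱼ NⱼSⱼ.
Σ NⱼSⱼ = 1452·35 + 21370·19.8 = 473946.
n_{Public} = 466·21370·19.8 / 473946 = 416.0.

416.0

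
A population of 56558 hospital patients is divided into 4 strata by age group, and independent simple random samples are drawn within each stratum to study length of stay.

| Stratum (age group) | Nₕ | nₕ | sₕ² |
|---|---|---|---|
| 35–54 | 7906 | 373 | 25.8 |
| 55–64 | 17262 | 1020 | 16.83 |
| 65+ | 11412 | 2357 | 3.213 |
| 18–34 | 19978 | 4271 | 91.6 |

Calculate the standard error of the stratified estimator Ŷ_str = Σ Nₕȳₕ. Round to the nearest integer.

3952

Var(Ŷ_str) = Σₕ Nₕ²(1 − fₕ)sₕ²/nₕ.
35–54: 7906²·(1 − 373/7906)·25.8/373 = 4.119416 × 10^6.
55–64: 17262²·(1 − 1020/17262)·16.83/1020 = 4.6260952 × 10^6.
65+: 11412²·(1 − 2357/11412)·3.213/2357 = 140864.44.
18–34: 19978²·(1 − 4271/19978)·91.6/4271 = 6.7299394 × 10^6.
Sum = 1.5616315 × 10^7.
SE = √(1.5616315 × 10^7) = 3952.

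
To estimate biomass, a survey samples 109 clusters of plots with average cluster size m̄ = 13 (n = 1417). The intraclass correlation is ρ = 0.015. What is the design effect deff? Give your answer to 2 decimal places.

1.18

deff = 1 + (13 − 1)·0.015 = 1 + 0.18 = 1.18.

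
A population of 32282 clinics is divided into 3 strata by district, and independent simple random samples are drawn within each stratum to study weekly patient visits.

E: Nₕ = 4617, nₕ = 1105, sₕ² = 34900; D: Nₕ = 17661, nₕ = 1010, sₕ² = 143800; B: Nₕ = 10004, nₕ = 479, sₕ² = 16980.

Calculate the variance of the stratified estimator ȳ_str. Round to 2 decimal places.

Var(ȳ_str) = Σₕ Wₕ²(1 − fₕ)sₕ²/nₕ with Wₕ = Nₕ/N, N = 32282.
E: Wₕ = 0.14302088; term = 0.14302088²·(1 − 0.23933290)·34900/1105 = 0.49142434.
D: Wₕ = 0.54708506; term = 0.54708506²·(1 − 0.05718815)·143800/1010 = 40.176515.
B: Wₕ = 0.30989406; term = 0.30989406²·(1 − 0.04788085)·16980/479 = 3.2413056.
Sum = 43.909245.

43.91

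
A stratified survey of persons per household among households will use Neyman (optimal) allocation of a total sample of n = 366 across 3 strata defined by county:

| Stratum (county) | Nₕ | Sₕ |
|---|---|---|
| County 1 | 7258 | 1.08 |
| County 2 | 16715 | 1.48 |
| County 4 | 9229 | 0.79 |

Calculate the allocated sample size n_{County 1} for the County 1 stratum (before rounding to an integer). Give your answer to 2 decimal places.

71.96

Neyman allocation: nₕ = n·NₕSₕ / Σⱼ NⱼSⱼ.
Σ NⱼSⱼ = 7258·1.08 + 16715·1.48 + 9229·0.79 = 39867.75.
n_{County 1} = 366·7258·1.08 / 39867.75 = 71.96.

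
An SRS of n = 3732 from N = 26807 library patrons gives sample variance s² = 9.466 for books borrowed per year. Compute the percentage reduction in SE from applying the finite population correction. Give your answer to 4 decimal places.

7.2216

f = n/N = 3732/26807 = 0.13921737.
SE_no-fpc = √(s²/n) = 0.050363097; SE_fpc = √((1−f)s²/n) = 0.046726062.
Ratio = √(1−f) = 0.92778372. Reduction = 100·(1 − 0.92778372) = 7.2216%.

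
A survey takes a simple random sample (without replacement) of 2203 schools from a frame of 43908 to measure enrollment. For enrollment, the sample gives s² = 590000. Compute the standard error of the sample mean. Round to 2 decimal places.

15.95

Under SRS without replacement, Var(ȳ) = (1 − f)·s²/n with f = n/N = 2203/43908 = 0.05017309.
Var(ȳ) = (1 − 0.05017309)·590000/2203 = 0.94982691·267.81661 = 254.37943.
SE(ȳ) = √(254.37943) = 15.95.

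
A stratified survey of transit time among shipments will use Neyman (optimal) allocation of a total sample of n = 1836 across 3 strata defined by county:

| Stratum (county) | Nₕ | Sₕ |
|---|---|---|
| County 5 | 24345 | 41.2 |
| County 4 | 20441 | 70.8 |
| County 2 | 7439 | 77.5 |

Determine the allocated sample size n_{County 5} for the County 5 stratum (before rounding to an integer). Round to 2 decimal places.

Neyman allocation: nₕ = n·NₕSₕ / Σⱼ NⱼSⱼ.
Σ NⱼSⱼ = 24345·41.2 + 20441·70.8 + 7439·77.5 = 3.0267593 × 10^6.
n_{County 5} = 1836·24345·41.2 / (3.0267593 × 10^6) = 608.42.

608.42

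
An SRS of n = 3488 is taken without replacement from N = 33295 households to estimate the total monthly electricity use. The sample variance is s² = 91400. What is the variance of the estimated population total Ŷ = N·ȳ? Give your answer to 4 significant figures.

Var(Ŷ) = N²·Var(ȳ) = N²·(1 − n/N)·s²/n.
f = 3488/33295 = 0.10476047; Var(ȳ) = 0.89523953·91400/3488 = 23.458972.
Var(Ŷ) = 33295² · 23.458972 = 2.6005608 × 10^10.

2.601 × 10^10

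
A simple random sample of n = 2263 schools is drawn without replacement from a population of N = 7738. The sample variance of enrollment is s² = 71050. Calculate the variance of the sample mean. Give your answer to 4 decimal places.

Under SRS without replacement, Var(ȳ) = (1 − f)·s²/n with f = n/N = 2263/7738 = 0.29245283.
Var(ȳ) = (1 − 0.29245283)·71050/2263 = 0.70754717·31.396376 = 22.214417.

22.2144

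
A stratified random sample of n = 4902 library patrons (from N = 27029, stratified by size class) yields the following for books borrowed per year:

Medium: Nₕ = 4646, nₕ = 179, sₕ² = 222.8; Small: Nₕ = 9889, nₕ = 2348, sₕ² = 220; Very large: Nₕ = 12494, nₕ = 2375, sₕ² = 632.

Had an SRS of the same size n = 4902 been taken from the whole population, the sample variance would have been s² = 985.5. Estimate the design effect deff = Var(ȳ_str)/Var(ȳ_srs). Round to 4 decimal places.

Var(ȳ_str) = Σ Wₕ²(1−fₕ)sₕ²/nₕ with Wₕ = Nₕ/27029:
  Medium: (4646/27029)²·(1−179/4646)·222.8/179 = 0.035358787
  Small: (9889/27029)²·(1−2348/9889)·220/2348 = 0.0095641405
  Very large: (12494/27029)²·(1−2375/12494)·632/2375 = 0.046050315
  → Var(ȳ_str) = 0.090973243.
Var(ȳ_srs) = (1 − 4902/27029)·985.5/4902 = 0.16457955.
deff = 0.090973243 / 0.16457955 = 0.5528.

0.5528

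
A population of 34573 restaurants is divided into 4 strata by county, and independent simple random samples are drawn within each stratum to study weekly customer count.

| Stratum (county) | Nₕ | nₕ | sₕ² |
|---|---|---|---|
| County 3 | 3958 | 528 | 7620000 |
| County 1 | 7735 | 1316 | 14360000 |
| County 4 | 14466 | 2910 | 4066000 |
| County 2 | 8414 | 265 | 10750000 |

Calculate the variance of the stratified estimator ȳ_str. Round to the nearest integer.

3140

Var(ȳ_str) = Σₕ Wₕ²(1 − fₕ)sₕ²/nₕ with Wₕ = Nₕ/N, N = 34573.
County 3: Wₕ = 0.11448240; term = 0.11448240²·(1 − 0.13340071)·7620000/528 = 163.91429.
County 1: Wₕ = 0.22372950; term = 0.22372950²·(1 − 0.17013575)·14360000/1316 = 453.26492.
County 4: Wₕ = 0.41841900; term = 0.41841900²·(1 − 0.20116134)·4066000/2910 = 195.41426.
County 2: Wₕ = 0.24336910; term = 0.24336910²·(1 − 0.03149513)·10750000/265 = 2326.9941.
Sum = 3139.5876.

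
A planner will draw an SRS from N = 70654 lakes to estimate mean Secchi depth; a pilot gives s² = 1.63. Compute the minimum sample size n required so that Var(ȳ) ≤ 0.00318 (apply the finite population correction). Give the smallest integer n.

Without fpc, n₀ = s²/D = 1.63/0.00318 = 512.5786.
With fpc, (1 − n/N)·s²/n ≤ D requires n ≥ n₀/(1 + n₀/N) = 512.5786/(1 + 512.5786/70654) = 508.8867.
Rounding up, n = 509.

509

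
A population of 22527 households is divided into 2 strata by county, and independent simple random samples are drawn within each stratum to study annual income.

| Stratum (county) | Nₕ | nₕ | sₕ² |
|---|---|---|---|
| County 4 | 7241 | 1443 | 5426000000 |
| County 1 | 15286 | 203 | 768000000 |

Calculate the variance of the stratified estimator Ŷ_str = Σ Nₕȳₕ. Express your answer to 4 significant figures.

Var(Ŷ_str) = Σₕ Nₕ²(1 − fₕ)sₕ²/nₕ.
County 4: 7241²·(1 − 1443/7241)·5426000000/1443 = 1.5786659 × 10^14.
County 1: 15286²·(1 − 203/15286)·768000000/203 = 8.7226163 × 10^14.
Sum = 1.0301282 × 10^15.

1.030 × 10^15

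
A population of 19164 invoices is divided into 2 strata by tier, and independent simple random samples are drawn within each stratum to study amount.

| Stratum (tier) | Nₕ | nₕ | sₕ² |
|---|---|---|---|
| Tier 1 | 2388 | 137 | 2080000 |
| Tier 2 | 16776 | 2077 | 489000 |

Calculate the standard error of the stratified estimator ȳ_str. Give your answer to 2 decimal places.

19.50

Var(ȳ_str) = Σₕ Wₕ²(1 − fₕ)sₕ²/nₕ with Wₕ = Nₕ/N, N = 19164.
Tier 1: Wₕ = 0.12460864; term = 0.12460864²·(1 − 0.05737018)·2080000/137 = 222.21853.
Tier 2: Wₕ = 0.87539136; term = 0.87539136²·(1 − 0.12380782)·489000/2077 = 158.07975.
Sum = 380.29828.
SE = √(380.29828) = 19.50.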